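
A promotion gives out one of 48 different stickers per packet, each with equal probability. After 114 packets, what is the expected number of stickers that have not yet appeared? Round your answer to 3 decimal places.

For each sticker, P(unseen after 114) = (47/48)^114 = 0.0907.
By linearity of expectation, E[unseen] = 48·(47/48)^114 = 4.3541.

4.354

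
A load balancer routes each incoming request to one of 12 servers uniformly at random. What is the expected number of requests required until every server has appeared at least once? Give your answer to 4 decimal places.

37.2385

Split into phases: going from k distinct to k+1 distinct takes on average 12/(12-k) requests.
E[T] = 12/12 + 12/11 + 12/10 + ... + 12/2 + 12/1 = 12·H_{12}.
H_{12} = 3.10321, so E[T] = 37.23853.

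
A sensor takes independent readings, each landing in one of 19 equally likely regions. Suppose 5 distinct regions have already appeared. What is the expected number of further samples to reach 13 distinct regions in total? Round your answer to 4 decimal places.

From k distinct to k+1 distinct takes on average 19/(19-k) samples.
Sum over k = 5,...,12: E = 19/14 + 19/13 + 19/12 + ... + 19/8 + 19/7 = 15.22968.

15.2297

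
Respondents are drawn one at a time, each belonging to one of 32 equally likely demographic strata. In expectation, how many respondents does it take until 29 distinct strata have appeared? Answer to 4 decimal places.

71.2052

Going from k to k+1 distinct takes a geometric number of respondents with mean 32/(32-k).
Sum over k = 0,...,28: E = 32/32 + 32/31 + 32/30 + ... + 32/5 + 32/4 = 71.20518.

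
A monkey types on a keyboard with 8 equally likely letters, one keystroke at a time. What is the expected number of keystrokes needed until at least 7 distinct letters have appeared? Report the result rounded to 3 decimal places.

13.743

Going from k to k+1 distinct takes a geometric number of keystrokes with mean 8/(8-k).
Sum over k = 0,...,6: E = 8/8 + 8/7 + 8/6 + ... + 8/3 + 8/2 = 13.7429.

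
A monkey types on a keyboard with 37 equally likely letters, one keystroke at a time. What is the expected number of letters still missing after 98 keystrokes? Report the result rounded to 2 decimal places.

For each letter, P(unseen after 98) = (36/37)^98 = 0.068.
By linearity of expectation, E[unseen] = 37·(36/37)^98 = 2.524.

2.52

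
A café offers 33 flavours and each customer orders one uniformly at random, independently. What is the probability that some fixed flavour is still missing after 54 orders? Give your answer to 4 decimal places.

On each order the fixed flavour fails to appear with probability 32/33.
P(still missing after 54) = (32/33)^54 = 0.18982.

0.1898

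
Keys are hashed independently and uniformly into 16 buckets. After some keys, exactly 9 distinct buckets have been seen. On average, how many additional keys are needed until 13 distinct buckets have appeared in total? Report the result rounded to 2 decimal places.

12.15

With k distinct buckets already seen, the next new one takes an expected 16/(16-k) keys.
Sum over k = 9,...,12: E = 16/7 + 16/6 + 16/5 + 16/4 = 12.152.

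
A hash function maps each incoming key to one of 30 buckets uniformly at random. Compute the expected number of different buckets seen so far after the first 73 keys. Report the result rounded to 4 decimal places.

For each bucket, P(seen in 73 keys) = 1 - (29/30)^73 = 0.91582.
By linearity of expectation, E[distinct seen] = 30·(1 - (29/30)^73) = 27.47464.

27.4746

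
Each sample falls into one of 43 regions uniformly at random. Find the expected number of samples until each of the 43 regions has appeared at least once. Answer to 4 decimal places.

Split into phases: going from k distinct to k+1 distinct takes on average 43/(43-k) samples.
E[T] = 43/43 + 43/42 + 43/41 + ... + 43/2 + 43/1 = 43·H_{43}.
H_{43} = 4.35000, so E[T] = 187.04994.

187.0499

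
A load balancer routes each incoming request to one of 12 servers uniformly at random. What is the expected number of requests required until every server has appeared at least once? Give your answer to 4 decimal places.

The wait to go from k to k+1 distinct servers is geometric with mean 12/(12-k).
E[T] = 12/12 + 12/11 + 12/10 + ... + 12/2 + 12/1 = 12·H_{12}.
H_{12} = 3.10321, so E[T] = 37.23853.

37.2385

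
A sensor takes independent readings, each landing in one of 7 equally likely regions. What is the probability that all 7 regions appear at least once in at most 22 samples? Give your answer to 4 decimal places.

Let A_i be the event that region i is missing after 22 samples. By inclusion–exclusion on the A_i,
P(all seen) = Σ_{j=0}^{7} (-1)^j C(7,j)((7-j)/7)^22
= 1.00000 - 0.23565 + 0.01281 - 0.00016 + 0.00000 - 0.00000 + 0.00000 - 0.00000
= 0.77700.

0.7770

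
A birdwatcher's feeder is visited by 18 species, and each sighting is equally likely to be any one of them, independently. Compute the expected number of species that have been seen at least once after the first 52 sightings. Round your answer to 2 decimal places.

17.08

For each species, P(seen in 52 sightings) = 1 - (17/18)^52 = 0.949.
By linearity of expectation, E[distinct seen] = 18·(1 - (17/18)^52) = 17.079.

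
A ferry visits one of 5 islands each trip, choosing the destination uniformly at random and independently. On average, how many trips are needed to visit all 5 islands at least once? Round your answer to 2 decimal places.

After k distinct islands have appeared, the next trip gives a new one with probability (5-k)/5, so the expected wait for the (k+1)-th is 5/(5-k).
E[T] = 5/5 + 5/4 + 5/3 + 5/2 + 5/1 = 5·H_{5}.
H_{5} = 2.283, so E[T] = 11.417.

11.42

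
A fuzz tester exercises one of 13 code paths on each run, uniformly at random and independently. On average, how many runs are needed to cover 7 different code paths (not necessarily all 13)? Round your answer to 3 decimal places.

9.492

Going from k to k+1 distinct takes a geometric number of runs with mean 13/(13-k).
Sum over k = 0,...,6: E = 13/13 + 13/12 + 13/11 + ... + 13/8 + 13/7 = 9.4917.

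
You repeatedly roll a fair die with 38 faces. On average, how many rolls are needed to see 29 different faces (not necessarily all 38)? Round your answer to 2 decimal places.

53.16

With k distinct faces already seen, the next new one arrives after an expected 38/(38-k) rolls.
Sum over k = 0,...,28: E = 38/38 + 38/37 + 38/36 + ... + 38/11 + 38/10 = 53.159.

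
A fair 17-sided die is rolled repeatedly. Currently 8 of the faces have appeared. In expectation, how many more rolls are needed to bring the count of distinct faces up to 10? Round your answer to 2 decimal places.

The wait to go from k to k+1 distinct faces is geometric with mean 17/(17-k).
Sum over k = 8,...,9: E = 17/9 + 17/8 = 4.014.

4.01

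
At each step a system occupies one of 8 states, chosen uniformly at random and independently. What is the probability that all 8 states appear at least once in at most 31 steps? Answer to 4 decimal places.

By inclusion–exclusion over which states are missing,
P(all seen) = Σ_{j=0}^{8} (-1)^j C(8,j)((8-j)/8)^31
= 1.00000 - 0.12745 + 0.00375 - 0.00003 + 0.00000 - 0.00000 + 0.00000 - 0.00000 + 0.00000
= 0.87627.

0.8763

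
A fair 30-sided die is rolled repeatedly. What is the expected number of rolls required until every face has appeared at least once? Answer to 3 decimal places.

119.850

The wait to go from k to k+1 distinct faces is geometric with mean 30/(30-k).
E[T] = 30/30 + 30/29 + 30/28 + ... + 30/2 + 30/1 = 30·H_{30}.
H_{30} = 3.9950, so E[T] = 119.8496.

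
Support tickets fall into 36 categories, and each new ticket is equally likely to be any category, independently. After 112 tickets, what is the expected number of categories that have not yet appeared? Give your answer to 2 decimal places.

1.53

For each category, P(unseen after 112) = (35/36)^112 = 0.043.
By linearity of expectation, E[unseen] = 36·(35/36)^112 = 1.535.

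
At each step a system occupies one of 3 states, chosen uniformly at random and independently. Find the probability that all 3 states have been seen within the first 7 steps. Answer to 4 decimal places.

0.8258

Let A_i be the event that state i is missing after 7 steps. By inclusion–exclusion on the A_i,
P(all seen) = Σ_{j=0}^{3} (-1)^j C(3,j)((3-j)/3)^7
= 1.00000 - 0.17558 + 0.00137 - 0.00000
= 0.82579.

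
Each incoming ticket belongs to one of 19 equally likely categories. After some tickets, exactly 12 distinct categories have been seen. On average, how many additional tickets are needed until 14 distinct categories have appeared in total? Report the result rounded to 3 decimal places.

With k distinct categories already seen, the next new one takes an expected 19/(19-k) tickets.
Sum over k = 12,...,13: E = 19/7 + 19/6 = 5.8810.

5.881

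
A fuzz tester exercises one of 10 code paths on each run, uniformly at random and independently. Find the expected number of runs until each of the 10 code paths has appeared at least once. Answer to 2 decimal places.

After k distinct code paths have appeared, the next run gives a new one with probability (10-k)/10, so the expected wait for the (k+1)-th is 10/(10-k).
E[T] = 10/10 + 10/9 + 10/8 + ... + 10/2 + 10/1 = 10·H_{10}.
H_{10} = 2.929, so E[T] = 29.290.

29.29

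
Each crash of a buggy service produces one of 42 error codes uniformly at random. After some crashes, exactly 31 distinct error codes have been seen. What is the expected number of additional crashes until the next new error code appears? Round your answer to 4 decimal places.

3.8182

Each crash yields a new error code with probability (42-31)/42 = 11/42, so the wait is geometric with mean 42/11.
E = 42/11 = 3.81818.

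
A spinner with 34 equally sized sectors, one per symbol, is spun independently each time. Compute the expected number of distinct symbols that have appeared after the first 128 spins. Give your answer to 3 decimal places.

33.255

For each symbol, P(seen in 128 spins) = 1 - (33/34)^128 = 0.9781.
By linearity of expectation, E[distinct seen] = 34·(1 - (33/34)^128) = 33.2553.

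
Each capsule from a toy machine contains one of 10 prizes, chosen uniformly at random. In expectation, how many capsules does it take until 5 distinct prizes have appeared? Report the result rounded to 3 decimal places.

Going from k to k+1 distinct takes a geometric number of capsules with mean 10/(10-k).
Sum over k = 0,...,4: E = 10/10 + 10/9 + 10/8 + 10/7 + 10/6 = 6.4563.

6.456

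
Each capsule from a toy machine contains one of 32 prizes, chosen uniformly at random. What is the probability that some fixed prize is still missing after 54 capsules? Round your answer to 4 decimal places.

0.1801

On each capsule the fixed prize fails to appear with probability 31/32.
P(still missing after 54) = (31/32)^54 = 0.18007.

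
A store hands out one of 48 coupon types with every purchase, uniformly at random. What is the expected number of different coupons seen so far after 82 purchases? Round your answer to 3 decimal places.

For each coupon, P(seen in 82 purchases) = 1 - (47/48)^82 = 0.8221.
By linearity of expectation, E[distinct seen] = 48·(1 - (47/48)^82) = 39.4595.

39.459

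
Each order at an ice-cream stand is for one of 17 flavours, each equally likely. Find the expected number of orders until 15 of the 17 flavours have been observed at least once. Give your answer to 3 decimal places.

With k distinct flavours already seen, the next new one arrives after an expected 17/(17-k) orders.
Sum over k = 0,...,14: E = 17/17 + 17/16 + 17/15 + ... + 17/4 + 17/3 = 32.9724.

32.972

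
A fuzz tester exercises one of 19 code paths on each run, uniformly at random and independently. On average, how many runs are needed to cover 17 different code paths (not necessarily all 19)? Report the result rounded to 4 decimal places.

38.9071

With k distinct code paths already seen, the next new one arrives after an expected 19/(19-k) runs.
Sum over k = 0,...,16: E = 19/19 + 19/18 + 19/17 + ... + 19/4 + 19/3 = 38.90705.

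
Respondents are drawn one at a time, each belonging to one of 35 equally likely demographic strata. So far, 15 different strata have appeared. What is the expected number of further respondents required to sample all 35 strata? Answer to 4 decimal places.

125.9209

The wait to go from k to k+1 distinct strata is geometric with mean 35/(35-k).
Sum over k = 15,...,34: E = 35/20 + 35/19 + 35/18 + ... + 35/2 + 35/1 = 125.92089.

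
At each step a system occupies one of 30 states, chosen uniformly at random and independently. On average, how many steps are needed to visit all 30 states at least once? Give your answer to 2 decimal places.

119.85

The wait to go from k to k+1 distinct states is geometric with mean 30/(30-k).
E[T] = 30/30 + 30/29 + 30/28 + ... + 30/2 + 30/1 = 30·H_{30}.
H_{30} = 3.995, so E[T] = 119.850.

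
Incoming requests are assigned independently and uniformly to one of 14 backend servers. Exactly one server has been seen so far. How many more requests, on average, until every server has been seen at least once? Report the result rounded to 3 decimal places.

44.522

With k distinct servers already seen, the next new one takes an expected 14/(14-k) requests.
Sum over k = 1,...,13: E = 14/13 + 14/12 + 14/11 + ... + 14/2 + 14/1 = 44.5219.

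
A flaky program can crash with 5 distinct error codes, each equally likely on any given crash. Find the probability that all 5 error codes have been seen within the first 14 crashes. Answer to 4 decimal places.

Let A_i be the event that error code i is missing after 14 crashes. By inclusion–exclusion on the A_i,
P(all seen) = Σ_{j=0}^{5} (-1)^j C(5,j)((5-j)/5)^14
= 1.00000 - 0.21990 + 0.00784 - 0.00003 + 0.00000 - 0.00000
= 0.78791.

0.7879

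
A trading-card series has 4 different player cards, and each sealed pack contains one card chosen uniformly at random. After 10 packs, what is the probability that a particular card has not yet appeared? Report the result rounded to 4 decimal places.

0.0563

Each pack misses the fixed card with probability (4-1)/4 = 3/4, independently.
P(still missing after 10) = (3/4)^10 = 0.05631.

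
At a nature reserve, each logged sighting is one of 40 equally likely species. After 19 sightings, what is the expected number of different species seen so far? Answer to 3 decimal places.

15.274

For each species, P(seen in 19 sightings) = 1 - (39/40)^19 = 0.3819.
By linearity of expectation, E[distinct seen] = 40·(1 - (39/40)^19) = 15.2744.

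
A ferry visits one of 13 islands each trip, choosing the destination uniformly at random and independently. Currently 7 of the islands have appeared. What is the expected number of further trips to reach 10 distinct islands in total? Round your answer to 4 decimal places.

From k distinct to k+1 distinct takes on average 13/(13-k) trips.
Sum over k = 7,...,9: E = 13/6 + 13/5 + 13/4 = 8.01667.

8.0167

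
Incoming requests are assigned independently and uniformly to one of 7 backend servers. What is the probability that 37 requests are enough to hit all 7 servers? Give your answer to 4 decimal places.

Let A_i be the event that server i is missing after 37 requests. By inclusion–exclusion on the A_i,
P(all seen) = Σ_{j=0}^{7} (-1)^j C(7,j)((7-j)/7)^37
= 1.00000 - 0.02334 + 0.00008 - 0.00000 + 0.00000 - 0.00000 + 0.00000 - 0.00000
= 0.97674.

0.9767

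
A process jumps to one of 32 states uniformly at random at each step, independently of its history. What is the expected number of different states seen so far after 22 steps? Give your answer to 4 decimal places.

16.0850

For each state, P(seen in 22 steps) = 1 - (31/32)^22 = 0.50266.
By linearity of expectation, E[distinct seen] = 32·(1 - (31/32)^22) = 16.08496.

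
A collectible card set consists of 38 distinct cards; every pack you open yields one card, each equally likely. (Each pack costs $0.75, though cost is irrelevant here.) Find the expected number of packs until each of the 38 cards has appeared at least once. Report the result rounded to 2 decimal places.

The wait to go from k to k+1 distinct cards is geometric with mean 38/(38-k).
E[T] = 38/38 + 38/37 + 38/36 + ... + 38/2 + 38/1 = 38·H_{38}.
H_{38} = 4.228, so E[T] = 160.660.

160.66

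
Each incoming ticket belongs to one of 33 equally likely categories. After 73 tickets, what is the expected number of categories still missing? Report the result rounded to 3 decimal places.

3.491

For each category, P(unseen after 73) = (32/33)^73 = 0.1058.
By linearity of expectation, E[unseen] = 33·(32/33)^73 = 3.4910.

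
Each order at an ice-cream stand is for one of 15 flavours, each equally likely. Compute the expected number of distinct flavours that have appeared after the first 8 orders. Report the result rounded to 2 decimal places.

6.36

For each flavour, P(seen in 8 orders) = 1 - (14/15)^8 = 0.424.
By linearity of expectation, E[distinct seen] = 15·(1 - (14/15)^8) = 6.363.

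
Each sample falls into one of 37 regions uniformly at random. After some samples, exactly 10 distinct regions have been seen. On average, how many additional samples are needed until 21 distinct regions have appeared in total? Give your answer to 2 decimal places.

18.90

The wait to go from k to k+1 distinct regions is geometric with mean 37/(37-k).
Sum over k = 10,...,20: E = 37/27 + 37/26 + 37/25 + ... + 37/18 + 37/17 = 18.897.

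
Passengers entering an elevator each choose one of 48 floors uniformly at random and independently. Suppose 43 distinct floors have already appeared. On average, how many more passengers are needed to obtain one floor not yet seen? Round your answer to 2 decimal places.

The number of passengers until the next new floor is geometric with success probability 5/48, so its mean is 48/5.
E = 48/5 = 9.600.

9.60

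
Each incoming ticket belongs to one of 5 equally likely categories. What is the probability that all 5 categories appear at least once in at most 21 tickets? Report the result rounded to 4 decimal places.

Let A_i be the event that category i is missing after 21 tickets. By inclusion–exclusion on the A_i,
P(all seen) = Σ_{j=0}^{5} (-1)^j C(5,j)((5-j)/5)^21
= 1.00000 - 0.04612 + 0.00022 - 0.00000 + 0.00000 - 0.00000
= 0.95410.

0.9541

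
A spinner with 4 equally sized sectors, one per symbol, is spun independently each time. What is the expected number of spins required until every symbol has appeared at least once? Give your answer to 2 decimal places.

8.33

Split into phases: going from k distinct to k+1 distinct takes on average 4/(4-k) spins.
E[T] = 4/4 + 4/3 + 4/2 + 4/1 = 4·H_{4}.
H_{4} = 2.083, so E[T] = 8.333.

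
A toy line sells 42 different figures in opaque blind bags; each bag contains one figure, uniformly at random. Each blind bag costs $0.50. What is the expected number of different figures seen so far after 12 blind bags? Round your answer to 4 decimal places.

10.5469

For each figure, P(seen in 12 blind bags) = 1 - (41/42)^12 = 0.25112.
By linearity of expectation, E[distinct seen] = 42·(1 - (41/42)^12) = 10.54685.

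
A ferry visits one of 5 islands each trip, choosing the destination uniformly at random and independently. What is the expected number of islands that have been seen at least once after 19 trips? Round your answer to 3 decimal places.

4.928

For each island, P(seen in 19 trips) = 1 - (4/5)^19 = 0.9856.
By linearity of expectation, E[distinct seen] = 5·(1 - (4/5)^19) = 4.9279.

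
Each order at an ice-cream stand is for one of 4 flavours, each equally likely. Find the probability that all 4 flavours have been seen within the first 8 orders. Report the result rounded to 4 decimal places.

By inclusion–exclusion over which flavours are missing,
P(all seen) = Σ_{j=0}^{4} (-1)^j C(4,j)((4-j)/4)^8
= 1.00000 - 0.40045 + 0.02344 - 0.00006 + 0.00000
= 0.62292.

0.6229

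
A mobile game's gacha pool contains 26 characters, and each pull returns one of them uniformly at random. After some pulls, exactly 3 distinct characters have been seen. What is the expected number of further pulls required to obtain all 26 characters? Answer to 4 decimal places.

97.0916

With k distinct characters already seen, the next new one takes an expected 26/(26-k) pulls.
Sum over k = 3,...,25: E = 26/23 + 26/22 + 26/21 + ... + 26/2 + 26/1 = 97.09158.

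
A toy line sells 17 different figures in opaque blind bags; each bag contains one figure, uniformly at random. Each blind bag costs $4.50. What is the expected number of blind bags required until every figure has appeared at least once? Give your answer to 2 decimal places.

After k distinct figures have appeared, the next blind bag gives a new one with probability (17-k)/17, so the expected wait for the (k+1)-th is 17/(17-k).
E[T] = 17/17 + 17/16 + 17/15 + ... + 17/2 + 17/1 = 17·H_{17}.
H_{17} = 3.440, so E[T] = 58.472.

58.47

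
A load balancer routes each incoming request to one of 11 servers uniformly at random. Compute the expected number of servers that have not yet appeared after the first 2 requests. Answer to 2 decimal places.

For each server, P(unseen after 2) = (10/11)^2 = 0.826.
By linearity of expectation, E[unseen] = 11·(10/11)^2 = 9.091.

9.09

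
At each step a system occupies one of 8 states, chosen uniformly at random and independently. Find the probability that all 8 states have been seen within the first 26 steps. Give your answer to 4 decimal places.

0.7670

By inclusion–exclusion over which states are missing,
P(all seen) = Σ_{j=0}^{8} (-1)^j C(8,j)((8-j)/8)^26
= 1.00000 - 0.24848 + 0.01580 - 0.00028 + 0.00000 - 0.00000 + 0.00000 - 0.00000 + 0.00000
= 0.76704.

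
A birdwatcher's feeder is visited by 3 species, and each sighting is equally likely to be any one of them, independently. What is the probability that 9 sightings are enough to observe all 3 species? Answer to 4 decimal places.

0.9221

By inclusion–exclusion over which species are missing,
P(all seen) = Σ_{j=0}^{3} (-1)^j C(3,j)((3-j)/3)^9
= 1.00000 - 0.07804 + 0.00015 - 0.00000
= 0.92212.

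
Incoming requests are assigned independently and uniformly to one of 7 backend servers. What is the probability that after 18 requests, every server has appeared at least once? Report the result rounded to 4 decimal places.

By inclusion–exclusion over which servers are missing,
P(all seen) = Σ_{j=0}^{7} (-1)^j C(7,j)((7-j)/7)^18
= 1.00000 - 0.43657 + 0.04919 - 0.00148 + 0.00001 - 0.00000 + 0.00000 - 0.00000
= 0.61115.

0.6112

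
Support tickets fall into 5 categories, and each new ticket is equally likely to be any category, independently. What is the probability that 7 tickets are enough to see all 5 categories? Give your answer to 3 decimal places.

0.215

By inclusion–exclusion over which categories are missing,
P(all seen) = Σ_{j=0}^{5} (-1)^j C(5,j)((5-j)/5)^7
= 1.0000 - 1.0486 + 0.2799 - 0.0164 + 0.0001 - 0.0000
= 0.2150.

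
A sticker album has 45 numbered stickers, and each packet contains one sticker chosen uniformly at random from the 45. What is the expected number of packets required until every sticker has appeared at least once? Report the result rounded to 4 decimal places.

197.7727

The wait to go from k to k+1 distinct stickers is geometric with mean 45/(45-k).
E[T] = 45/45 + 45/44 + 45/43 + ... + 45/2 + 45/1 = 45·H_{45}.
H_{45} = 4.39495, so E[T] = 197.77267.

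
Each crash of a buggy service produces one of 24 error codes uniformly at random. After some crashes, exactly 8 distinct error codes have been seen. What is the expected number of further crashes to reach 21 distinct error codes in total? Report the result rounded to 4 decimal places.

From k distinct to k+1 distinct takes on average 24/(24-k) crashes.
Sum over k = 8,...,20: E = 24/16 + 24/15 + 24/14 + ... + 24/5 + 24/4 = 37.13750.

37.1375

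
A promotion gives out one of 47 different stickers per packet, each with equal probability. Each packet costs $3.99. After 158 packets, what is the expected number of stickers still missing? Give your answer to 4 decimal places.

1.5717

For each sticker, P(unseen after 158) = (46/47)^158 = 0.03344.
By linearity of expectation, E[unseen] = 47·(46/47)^158 = 1.57171.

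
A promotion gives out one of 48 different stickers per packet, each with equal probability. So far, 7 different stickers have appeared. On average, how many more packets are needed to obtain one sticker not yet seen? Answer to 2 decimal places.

Each packet yields a new sticker with probability (48-7)/48 = 41/48, so the wait is geometric with mean 48/41.
E = 48/41 = 1.171.

1.17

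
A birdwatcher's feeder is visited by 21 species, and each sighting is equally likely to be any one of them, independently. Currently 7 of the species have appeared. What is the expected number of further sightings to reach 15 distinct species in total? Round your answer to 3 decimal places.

With k distinct species already seen, the next new one takes an expected 21/(21-k) sightings.
Sum over k = 7,...,14: E = 21/14 + 21/13 + 21/12 + ... + 21/8 + 21/7 = 16.8328.

16.833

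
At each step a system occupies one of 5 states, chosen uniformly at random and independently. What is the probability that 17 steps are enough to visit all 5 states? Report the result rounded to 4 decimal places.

Let A_i be the event that state i is missing after 17 steps. By inclusion–exclusion on the A_i,
P(all seen) = Σ_{j=0}^{5} (-1)^j C(5,j)((5-j)/5)^17
= 1.00000 - 0.11259 + 0.00169 - 0.00000 + 0.00000 - 0.00000
= 0.88910.

0.8891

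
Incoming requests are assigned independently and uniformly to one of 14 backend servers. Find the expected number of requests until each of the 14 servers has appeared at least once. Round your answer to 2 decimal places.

After k distinct servers have appeared, the next request gives a new one with probability (14-k)/14, so the expected wait for the (k+1)-th is 14/(14-k).
E[T] = 14/14 + 14/13 + 14/12 + ... + 14/2 + 14/1 = 14·H_{14}.
H_{14} = 3.252, so E[T] = 45.522.

45.52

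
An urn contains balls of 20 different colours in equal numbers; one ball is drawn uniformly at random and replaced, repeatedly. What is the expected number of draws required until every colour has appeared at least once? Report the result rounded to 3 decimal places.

71.955

The wait to go from k to k+1 distinct colours is geometric with mean 20/(20-k).
E[T] = 20/20 + 20/19 + 20/18 + ... + 20/2 + 20/1 = 20·H_{20}.
H_{20} = 3.5977, so E[T] = 71.9548.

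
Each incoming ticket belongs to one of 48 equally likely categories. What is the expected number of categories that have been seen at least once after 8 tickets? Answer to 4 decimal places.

For each category, P(seen in 8 tickets) = 1 - (47/48)^8 = 0.15501.
By linearity of expectation, E[distinct seen] = 48·(1 - (47/48)^8) = 7.44035.

7.4403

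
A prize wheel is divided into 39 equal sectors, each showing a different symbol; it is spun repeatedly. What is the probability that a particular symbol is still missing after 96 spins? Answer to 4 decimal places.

0.0826

On each spin the fixed symbol fails to appear with probability 38/39.
P(still missing after 96) = (38/39)^96 = 0.08261.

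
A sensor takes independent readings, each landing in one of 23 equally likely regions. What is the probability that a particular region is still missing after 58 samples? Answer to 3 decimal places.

0.076

On each sample the fixed region fails to appear with probability 22/23.
P(still missing after 58) = (22/23)^58 = 0.0759.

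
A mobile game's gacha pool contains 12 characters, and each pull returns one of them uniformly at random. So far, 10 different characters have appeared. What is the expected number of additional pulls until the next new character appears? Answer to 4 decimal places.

Each pull yields a new character with probability (12-10)/12 = 2/12, so the wait is geometric with mean 12/2.
E = 12/2 = 6.00000.

6.0000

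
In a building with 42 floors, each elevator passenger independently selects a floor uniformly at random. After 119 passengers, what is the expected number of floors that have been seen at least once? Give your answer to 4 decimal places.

For each floor, P(seen in 119 passengers) = 1 - (41/42)^119 = 0.94317.
By linearity of expectation, E[distinct seen] = 42·(1 - (41/42)^119) = 39.61294.

39.6129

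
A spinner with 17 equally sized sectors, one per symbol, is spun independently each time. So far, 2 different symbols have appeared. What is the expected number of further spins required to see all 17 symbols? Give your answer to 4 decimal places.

56.4099

The wait to go from k to k+1 distinct symbols is geometric with mean 17/(17-k).
Sum over k = 2,...,16: E = 17/15 + 17/14 + 17/13 + ... + 17/2 + 17/1 = 56.40989.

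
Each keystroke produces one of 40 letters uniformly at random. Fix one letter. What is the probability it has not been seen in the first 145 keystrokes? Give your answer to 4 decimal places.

0.0254

Each keystroke misses the fixed letter with probability (40-1)/40 = 39/40, independently.
P(still missing after 145) = (39/40)^145 = 0.02545.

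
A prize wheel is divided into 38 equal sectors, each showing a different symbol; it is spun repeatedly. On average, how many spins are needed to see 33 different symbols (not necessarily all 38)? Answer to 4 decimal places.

73.8936

With k distinct symbols already seen, the next new one arrives after an expected 38/(38-k) spins.
Sum over k = 0,...,32: E = 38/38 + 38/37 + 38/36 + ... + 38/7 + 38/6 = 73.89361.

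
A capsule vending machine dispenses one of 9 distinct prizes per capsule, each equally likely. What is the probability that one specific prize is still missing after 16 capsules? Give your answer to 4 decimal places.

Each capsule misses the fixed prize with probability (9-1)/9 = 8/9, independently.
P(still missing after 16) = (8/9)^16 = 0.15190.

0.1519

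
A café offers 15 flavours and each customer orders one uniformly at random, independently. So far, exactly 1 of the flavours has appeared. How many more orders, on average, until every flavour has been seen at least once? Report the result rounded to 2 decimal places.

48.77

With k distinct flavours already seen, the next new one takes an expected 15/(15-k) orders.
Sum over k = 1,...,14: E = 15/14 + 15/13 + 15/12 + ... + 15/2 + 15/1 = 48.773.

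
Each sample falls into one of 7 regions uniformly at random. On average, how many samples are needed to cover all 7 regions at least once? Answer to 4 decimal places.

18.1500

Split into phases: going from k distinct to k+1 distinct takes on average 7/(7-k) samples.
E[T] = 7/7 + 7/6 + 7/5 + ... + 7/2 + 7/1 = 7·H_{7}.
H_{7} = 2.59286, so E[T] = 18.15000.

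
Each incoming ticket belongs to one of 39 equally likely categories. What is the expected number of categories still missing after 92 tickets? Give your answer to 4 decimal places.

3.5745

For each category, P(unseen after 92) = (38/39)^92 = 0.09165.
By linearity of expectation, E[unseen] = 39·(38/39)^92 = 3.57447.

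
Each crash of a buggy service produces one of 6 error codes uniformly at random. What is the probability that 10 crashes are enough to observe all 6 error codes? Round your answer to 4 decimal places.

Let A_i be the event that error code i is missing after 10 crashes. By inclusion–exclusion on the A_i,
P(all seen) = Σ_{j=0}^{6} (-1)^j C(6,j)((6-j)/6)^10
= 1.00000 - 0.96903 + 0.26012 - 0.01953 + 0.00025 - 0.00000 + 0.00000
= 0.27181.

0.2718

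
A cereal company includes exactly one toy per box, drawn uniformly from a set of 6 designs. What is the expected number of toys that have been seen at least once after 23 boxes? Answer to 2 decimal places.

For each toy, P(seen in 23 boxes) = 1 - (5/6)^23 = 0.985.
By linearity of expectation, E[distinct seen] = 6·(1 - (5/6)^23) = 5.909.

5.91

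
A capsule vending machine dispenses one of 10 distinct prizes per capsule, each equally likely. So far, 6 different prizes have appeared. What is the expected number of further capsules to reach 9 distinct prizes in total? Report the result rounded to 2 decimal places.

From k distinct to k+1 distinct takes on average 10/(10-k) capsules.
Sum over k = 6,...,8: E = 10/4 + 10/3 + 10/2 = 10.833.

10.83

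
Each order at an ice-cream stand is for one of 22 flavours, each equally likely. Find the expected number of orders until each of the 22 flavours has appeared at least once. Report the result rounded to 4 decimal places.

81.1979

After k distinct flavours have appeared, the next order gives a new one with probability (22-k)/22, so the expected wait for the (k+1)-th is 22/(22-k).
E[T] = 22/22 + 22/21 + 22/20 + ... + 22/2 + 22/1 = 22·H_{22}.
H_{22} = 3.69081, so E[T] = 81.19789.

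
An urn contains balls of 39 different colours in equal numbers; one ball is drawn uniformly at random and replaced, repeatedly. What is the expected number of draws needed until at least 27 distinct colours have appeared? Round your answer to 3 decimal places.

Going from k to k+1 distinct takes a geometric number of draws with mean 39/(39-k).
Sum over k = 0,...,26: E = 39/39 + 39/38 + 39/37 + ... + 39/14 + 39/13 = 44.8630.

44.863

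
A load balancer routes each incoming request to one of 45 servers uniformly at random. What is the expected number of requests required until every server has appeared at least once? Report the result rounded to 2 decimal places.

Split into phases: going from k distinct to k+1 distinct takes on average 45/(45-k) requests.
E[T] = 45/45 + 45/44 + 45/43 + ... + 45/2 + 45/1 = 45·H_{45}.
H_{45} = 4.395, so E[T] = 197.773.

197.77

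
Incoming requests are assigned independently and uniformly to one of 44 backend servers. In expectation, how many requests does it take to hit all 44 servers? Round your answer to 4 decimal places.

192.3999

The wait to go from k to k+1 distinct servers is geometric with mean 44/(44-k).
E[T] = 44/44 + 44/43 + 44/42 + ... + 44/2 + 44/1 = 44·H_{44}.
H_{44} = 4.37273, so E[T] = 192.39994.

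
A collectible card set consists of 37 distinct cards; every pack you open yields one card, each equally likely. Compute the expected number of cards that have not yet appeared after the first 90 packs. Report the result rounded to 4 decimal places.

For each card, P(unseen after 90) = (36/37)^90 = 0.08493.
By linearity of expectation, E[unseen] = 37·(36/37)^90 = 3.14247.

3.1425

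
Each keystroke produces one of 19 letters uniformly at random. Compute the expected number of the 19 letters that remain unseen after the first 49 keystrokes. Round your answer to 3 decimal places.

1.343

For each letter, P(unseen after 49) = (18/19)^49 = 0.0707.
By linearity of expectation, E[unseen] = 19·(18/19)^49 = 1.3433.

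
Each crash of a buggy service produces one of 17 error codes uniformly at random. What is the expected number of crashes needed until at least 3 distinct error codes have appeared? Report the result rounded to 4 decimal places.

3.1958

Going from k to k+1 distinct takes a geometric number of crashes with mean 17/(17-k).
Sum over k = 0,...,2: E = 17/17 + 17/16 + 17/15 = 3.19583.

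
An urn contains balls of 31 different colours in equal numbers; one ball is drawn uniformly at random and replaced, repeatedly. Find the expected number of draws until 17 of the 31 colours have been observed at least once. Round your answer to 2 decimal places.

24.05

With k distinct colours already seen, the next new one arrives after an expected 31/(31-k) draws.
Sum over k = 0,...,16: E = 31/31 + 31/30 + 31/29 + ... + 31/16 + 31/15 = 24.046.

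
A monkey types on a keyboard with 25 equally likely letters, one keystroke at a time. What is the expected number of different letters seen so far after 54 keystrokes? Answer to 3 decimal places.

For each letter, P(seen in 54 keystrokes) = 1 - (24/25)^54 = 0.8897.
By linearity of expectation, E[distinct seen] = 25·(1 - (24/25)^54) = 22.2420.

22.242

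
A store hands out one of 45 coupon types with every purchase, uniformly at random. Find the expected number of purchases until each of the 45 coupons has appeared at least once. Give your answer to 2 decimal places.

Split into phases: going from k distinct to k+1 distinct takes on average 45/(45-k) purchases.
E[T] = 45/45 + 45/44 + 45/43 + ... + 45/2 + 45/1 = 45·H_{45}.
H_{45} = 4.395, so E[T] = 197.773.

197.77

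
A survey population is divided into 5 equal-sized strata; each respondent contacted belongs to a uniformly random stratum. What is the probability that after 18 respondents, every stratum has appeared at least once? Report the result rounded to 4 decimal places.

0.9109

Let A_i be the event that stratum i is missing after 18 respondents. By inclusion–exclusion on the A_i,
P(all seen) = Σ_{j=0}^{5} (-1)^j C(5,j)((5-j)/5)^18
= 1.00000 - 0.09007 + 0.00102 - 0.00000 + 0.00000 - 0.00000
= 0.91094.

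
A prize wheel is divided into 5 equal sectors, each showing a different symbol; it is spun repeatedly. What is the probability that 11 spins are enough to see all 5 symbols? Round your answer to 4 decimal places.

0.6064

By inclusion–exclusion over which symbols are missing,
P(all seen) = Σ_{j=0}^{5} (-1)^j C(5,j)((5-j)/5)^11
= 1.00000 - 0.42950 + 0.03628 - 0.00042 + 0.00000 - 0.00000
= 0.60636.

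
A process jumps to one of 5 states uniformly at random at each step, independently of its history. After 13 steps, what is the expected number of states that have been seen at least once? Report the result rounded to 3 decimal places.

4.725

For each state, P(seen in 13 steps) = 1 - (4/5)^13 = 0.9450.
By linearity of expectation, E[distinct seen] = 5·(1 - (4/5)^13) = 4.7251.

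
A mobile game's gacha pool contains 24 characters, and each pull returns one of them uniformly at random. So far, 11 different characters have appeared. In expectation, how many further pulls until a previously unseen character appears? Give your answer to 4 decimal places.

1.8462

Each pull yields a new character with probability (24-11)/24 = 13/24, so the wait is geometric with mean 24/13.
E = 24/13 = 1.84615.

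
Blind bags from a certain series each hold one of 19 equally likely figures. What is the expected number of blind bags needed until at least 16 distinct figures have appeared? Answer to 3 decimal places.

32.574

Going from k to k+1 distinct takes a geometric number of blind bags with mean 19/(19-k).
Sum over k = 0,...,15: E = 19/19 + 19/18 + 19/17 + ... + 19/5 + 19/4 = 32.5737.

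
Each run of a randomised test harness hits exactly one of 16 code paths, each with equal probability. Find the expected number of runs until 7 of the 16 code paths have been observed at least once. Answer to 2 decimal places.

8.83

Going from k to k+1 distinct takes a geometric number of runs with mean 16/(16-k).
Sum over k = 0,...,6: E = 16/16 + 16/15 + 16/14 + ... + 16/11 + 16/10 = 8.828.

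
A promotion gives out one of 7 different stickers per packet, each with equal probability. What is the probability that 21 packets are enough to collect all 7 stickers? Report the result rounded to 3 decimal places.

0.743

Let A_i be the event that sticker i is missing after 21 packets. By inclusion–exclusion on the A_i,
P(all seen) = Σ_{j=0}^{7} (-1)^j C(7,j)((7-j)/7)^21
= 1.0000 - 0.2749 + 0.0179 - 0.0003 + 0.0000 - 0.0000 + 0.0000 - 0.0000
= 0.7427.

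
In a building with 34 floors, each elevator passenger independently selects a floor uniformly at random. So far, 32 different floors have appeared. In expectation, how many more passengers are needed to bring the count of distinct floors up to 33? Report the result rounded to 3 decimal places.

The wait to go from k to k+1 distinct floors is geometric with mean 34/(34-k).
Only the k = 32 term is needed: E = 34/2 = 17.0000.

17.000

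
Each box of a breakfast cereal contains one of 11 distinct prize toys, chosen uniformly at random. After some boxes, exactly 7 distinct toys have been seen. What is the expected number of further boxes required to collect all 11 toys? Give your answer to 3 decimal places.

With k distinct toys already seen, the next new one takes an expected 11/(11-k) boxes.
Sum over k = 7,...,10: E = 11/4 + 11/3 + 11/2 + 11/1 = 22.9167.

22.917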